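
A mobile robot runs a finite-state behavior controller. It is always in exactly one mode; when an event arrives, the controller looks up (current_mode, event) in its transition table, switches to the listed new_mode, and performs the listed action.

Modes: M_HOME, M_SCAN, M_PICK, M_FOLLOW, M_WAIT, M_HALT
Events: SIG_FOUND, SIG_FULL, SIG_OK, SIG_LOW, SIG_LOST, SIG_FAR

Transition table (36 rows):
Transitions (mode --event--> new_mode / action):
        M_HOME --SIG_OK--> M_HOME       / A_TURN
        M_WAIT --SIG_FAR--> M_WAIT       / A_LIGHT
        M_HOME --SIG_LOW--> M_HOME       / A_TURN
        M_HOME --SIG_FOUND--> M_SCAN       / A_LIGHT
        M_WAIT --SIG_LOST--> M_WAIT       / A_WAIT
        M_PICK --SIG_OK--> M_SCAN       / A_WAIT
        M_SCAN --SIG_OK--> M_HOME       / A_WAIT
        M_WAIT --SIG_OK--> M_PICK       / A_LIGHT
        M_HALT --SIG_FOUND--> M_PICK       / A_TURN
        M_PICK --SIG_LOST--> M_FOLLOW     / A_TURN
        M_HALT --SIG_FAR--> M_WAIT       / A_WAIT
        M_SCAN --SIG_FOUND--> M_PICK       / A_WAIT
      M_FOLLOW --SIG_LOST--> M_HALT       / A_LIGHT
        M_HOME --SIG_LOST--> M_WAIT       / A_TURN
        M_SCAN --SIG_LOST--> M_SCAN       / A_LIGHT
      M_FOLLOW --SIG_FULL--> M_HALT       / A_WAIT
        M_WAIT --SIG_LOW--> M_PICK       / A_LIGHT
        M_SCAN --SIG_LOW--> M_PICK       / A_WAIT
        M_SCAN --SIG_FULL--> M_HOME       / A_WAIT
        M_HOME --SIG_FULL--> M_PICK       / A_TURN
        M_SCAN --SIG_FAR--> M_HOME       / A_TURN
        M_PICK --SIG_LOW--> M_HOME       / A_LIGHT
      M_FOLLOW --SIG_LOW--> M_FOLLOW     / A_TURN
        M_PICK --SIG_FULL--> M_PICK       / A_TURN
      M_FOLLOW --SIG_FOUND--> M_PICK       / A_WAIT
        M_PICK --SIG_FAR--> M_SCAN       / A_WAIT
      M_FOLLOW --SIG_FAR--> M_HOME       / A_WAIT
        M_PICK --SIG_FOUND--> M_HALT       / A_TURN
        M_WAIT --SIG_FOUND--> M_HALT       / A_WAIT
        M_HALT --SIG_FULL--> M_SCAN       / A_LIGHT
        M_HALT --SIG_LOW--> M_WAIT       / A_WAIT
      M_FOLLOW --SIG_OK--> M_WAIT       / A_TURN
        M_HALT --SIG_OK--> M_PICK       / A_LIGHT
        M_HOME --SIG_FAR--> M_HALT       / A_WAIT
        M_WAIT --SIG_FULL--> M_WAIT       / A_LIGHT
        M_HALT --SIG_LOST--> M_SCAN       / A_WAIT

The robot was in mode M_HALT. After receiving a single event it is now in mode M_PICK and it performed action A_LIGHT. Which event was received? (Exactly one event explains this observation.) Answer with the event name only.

SIG_OK

try SIG_FOUND: (M_HALT, SIG_FOUND) → (M_PICK, A_TURN)
try SIG_FULL: (M_HALT, SIG_FULL) → (M_SCAN, A_LIGHT)
try SIG_OK: (M_HALT, SIG_OK) → (M_PICK, A_LIGHT)  ← matches
try SIG_LOW: (M_HALT, SIG_LOW) → (M_WAIT, A_WAIT)
try SIG_LOST: (M_HALT, SIG_LOST) → (M_SCAN, A_WAIT)
try SIG_FAR: (M_HALT, SIG_FAR) → (M_WAIT, A_WAIT)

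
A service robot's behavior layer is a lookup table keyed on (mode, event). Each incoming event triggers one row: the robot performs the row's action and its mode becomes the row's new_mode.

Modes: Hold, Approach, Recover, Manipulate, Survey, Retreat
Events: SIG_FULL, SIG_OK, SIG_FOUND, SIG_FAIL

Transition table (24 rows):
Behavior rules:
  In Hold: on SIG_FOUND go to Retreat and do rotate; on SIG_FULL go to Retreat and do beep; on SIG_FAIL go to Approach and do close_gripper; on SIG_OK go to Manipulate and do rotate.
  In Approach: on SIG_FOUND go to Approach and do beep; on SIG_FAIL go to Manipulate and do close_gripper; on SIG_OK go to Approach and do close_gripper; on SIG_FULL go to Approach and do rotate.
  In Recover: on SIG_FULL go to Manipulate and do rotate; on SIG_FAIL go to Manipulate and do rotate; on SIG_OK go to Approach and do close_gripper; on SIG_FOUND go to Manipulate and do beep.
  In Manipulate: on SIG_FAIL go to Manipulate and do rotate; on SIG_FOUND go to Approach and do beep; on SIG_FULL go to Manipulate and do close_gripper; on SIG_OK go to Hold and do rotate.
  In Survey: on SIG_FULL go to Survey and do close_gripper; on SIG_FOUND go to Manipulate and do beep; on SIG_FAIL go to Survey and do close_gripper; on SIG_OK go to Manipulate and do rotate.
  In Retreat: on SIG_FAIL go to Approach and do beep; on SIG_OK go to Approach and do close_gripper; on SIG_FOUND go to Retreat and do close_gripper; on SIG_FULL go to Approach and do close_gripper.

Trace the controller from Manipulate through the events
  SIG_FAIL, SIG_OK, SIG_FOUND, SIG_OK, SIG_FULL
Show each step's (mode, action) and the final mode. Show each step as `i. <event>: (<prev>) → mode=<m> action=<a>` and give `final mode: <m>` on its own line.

final mode: Approach

1. SIG_FAIL: (Manipulate) → mode=Manipulate action=rotate
2. SIG_OK: (Manipulate) → mode=Hold action=rotate
3. SIG_FOUND: (Hold) → mode=Retreat action=rotate
4. SIG_OK: (Retreat) → mode=Approach action=close_gripper
5. SIG_FULL: (Approach) → mode=Approach action=rotate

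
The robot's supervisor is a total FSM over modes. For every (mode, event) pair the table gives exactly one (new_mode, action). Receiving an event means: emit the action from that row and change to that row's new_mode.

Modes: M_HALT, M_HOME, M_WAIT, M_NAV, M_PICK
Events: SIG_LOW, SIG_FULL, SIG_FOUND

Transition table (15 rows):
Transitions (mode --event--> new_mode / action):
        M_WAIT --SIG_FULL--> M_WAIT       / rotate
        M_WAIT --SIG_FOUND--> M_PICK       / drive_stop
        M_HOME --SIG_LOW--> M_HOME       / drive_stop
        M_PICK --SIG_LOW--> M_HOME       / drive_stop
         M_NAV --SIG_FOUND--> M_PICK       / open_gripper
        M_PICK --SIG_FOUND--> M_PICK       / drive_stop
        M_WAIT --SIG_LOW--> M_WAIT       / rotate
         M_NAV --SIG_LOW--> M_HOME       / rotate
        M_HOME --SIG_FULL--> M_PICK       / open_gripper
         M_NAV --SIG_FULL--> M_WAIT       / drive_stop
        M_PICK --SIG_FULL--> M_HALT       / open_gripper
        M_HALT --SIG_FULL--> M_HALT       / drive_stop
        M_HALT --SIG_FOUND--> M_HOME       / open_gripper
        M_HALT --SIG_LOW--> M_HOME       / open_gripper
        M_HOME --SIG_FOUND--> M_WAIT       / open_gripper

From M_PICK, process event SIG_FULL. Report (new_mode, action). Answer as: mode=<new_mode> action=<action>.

mode=M_HALT action=open_gripper

current mode = M_PICK; filter table to that mode:
  (M_PICK, SIG_LOW) → (M_HOME, drive_stop)
  (M_PICK, SIG_FOUND) → (M_PICK, drive_stop)
  (M_PICK, SIG_FULL) → (M_HALT, open_gripper)  ← event matches
event = SIG_FULL selects (M_HALT, open_gripper)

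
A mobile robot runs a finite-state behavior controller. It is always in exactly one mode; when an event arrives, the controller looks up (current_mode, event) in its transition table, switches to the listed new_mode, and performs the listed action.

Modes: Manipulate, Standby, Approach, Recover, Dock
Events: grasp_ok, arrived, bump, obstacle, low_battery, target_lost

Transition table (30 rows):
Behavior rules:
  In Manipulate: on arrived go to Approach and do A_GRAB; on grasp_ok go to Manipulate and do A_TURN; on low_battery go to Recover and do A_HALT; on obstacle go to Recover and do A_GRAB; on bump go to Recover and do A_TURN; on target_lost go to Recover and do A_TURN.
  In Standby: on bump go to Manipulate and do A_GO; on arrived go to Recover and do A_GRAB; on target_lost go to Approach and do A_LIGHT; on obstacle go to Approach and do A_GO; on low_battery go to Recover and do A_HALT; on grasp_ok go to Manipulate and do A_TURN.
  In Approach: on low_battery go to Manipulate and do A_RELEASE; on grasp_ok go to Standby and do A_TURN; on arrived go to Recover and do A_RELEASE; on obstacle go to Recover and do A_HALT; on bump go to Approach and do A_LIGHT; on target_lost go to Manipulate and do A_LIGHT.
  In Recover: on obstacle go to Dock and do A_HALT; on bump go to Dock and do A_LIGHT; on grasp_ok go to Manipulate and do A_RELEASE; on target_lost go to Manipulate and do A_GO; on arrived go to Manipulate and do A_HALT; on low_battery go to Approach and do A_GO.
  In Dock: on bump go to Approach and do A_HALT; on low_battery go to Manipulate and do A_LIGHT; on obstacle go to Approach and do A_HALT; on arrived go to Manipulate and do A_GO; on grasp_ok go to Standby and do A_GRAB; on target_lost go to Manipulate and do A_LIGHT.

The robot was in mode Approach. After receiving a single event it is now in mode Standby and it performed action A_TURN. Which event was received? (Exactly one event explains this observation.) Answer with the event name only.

grasp_ok

try grasp_ok: (Approach, grasp_ok) → (Standby, A_TURN)  ← matches
try arrived: (Approach, arrived) → (Recover, A_RELEASE)
try bump: (Approach, bump) → (Approach, A_LIGHT)
try obstacle: (Approach, obstacle) → (Recover, A_HALT)
try low_battery: (Approach, low_battery) → (Manipulate, A_RELEASE)
try target_lost: (Approach, target_lost) → (Manipulate, A_LIGHT)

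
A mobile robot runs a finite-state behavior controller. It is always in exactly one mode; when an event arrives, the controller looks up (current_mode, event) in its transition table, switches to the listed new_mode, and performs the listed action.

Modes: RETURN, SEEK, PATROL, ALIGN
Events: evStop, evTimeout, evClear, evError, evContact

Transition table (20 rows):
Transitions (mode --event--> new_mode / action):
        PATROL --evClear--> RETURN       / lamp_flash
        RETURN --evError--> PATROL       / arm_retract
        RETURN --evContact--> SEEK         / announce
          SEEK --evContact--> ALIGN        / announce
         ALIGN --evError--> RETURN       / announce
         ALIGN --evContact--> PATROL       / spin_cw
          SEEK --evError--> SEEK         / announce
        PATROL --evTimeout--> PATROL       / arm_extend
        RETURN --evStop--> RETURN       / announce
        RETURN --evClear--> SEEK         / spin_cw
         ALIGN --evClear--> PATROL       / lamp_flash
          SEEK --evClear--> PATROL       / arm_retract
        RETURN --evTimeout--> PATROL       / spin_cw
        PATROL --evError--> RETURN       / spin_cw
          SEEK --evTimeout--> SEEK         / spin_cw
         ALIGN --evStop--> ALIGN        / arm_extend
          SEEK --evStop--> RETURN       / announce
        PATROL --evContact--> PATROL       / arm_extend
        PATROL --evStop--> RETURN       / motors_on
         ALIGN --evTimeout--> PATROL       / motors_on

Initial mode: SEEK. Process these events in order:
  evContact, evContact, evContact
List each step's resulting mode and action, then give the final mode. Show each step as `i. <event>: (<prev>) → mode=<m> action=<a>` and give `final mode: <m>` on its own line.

final mode: PATROL

1. evContact: (SEEK) → mode=ALIGN action=announce
2. evContact: (ALIGN) → mode=PATROL action=spin_cw
3. evContact: (PATROL) → mode=PATROL action=arm_extend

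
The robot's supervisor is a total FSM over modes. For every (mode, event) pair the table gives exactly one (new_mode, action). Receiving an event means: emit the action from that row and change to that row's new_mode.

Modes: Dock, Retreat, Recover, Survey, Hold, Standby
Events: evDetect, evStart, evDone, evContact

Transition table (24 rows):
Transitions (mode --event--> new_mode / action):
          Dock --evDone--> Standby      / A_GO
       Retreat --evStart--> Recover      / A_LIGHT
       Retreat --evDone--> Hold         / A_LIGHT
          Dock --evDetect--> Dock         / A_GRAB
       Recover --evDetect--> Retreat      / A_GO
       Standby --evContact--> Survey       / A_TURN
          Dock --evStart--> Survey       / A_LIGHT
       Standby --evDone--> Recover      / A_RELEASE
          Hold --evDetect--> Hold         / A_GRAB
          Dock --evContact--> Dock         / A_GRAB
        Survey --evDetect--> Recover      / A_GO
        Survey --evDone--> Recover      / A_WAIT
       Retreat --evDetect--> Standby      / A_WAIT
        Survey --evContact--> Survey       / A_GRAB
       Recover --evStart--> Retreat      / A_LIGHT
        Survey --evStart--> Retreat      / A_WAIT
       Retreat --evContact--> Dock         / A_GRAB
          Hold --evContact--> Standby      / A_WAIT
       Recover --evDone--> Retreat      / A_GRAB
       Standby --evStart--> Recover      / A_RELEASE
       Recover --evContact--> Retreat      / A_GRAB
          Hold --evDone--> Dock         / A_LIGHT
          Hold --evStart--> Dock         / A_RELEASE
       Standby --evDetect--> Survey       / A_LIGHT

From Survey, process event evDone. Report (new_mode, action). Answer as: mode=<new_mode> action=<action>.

current mode = Survey; filter table to that mode:
  (Survey, evDetect) → (Recover, A_GO)
  (Survey, evDone) → (Recover, A_WAIT)  ← event matches
  (Survey, evContact) → (Survey, A_GRAB)
  (Survey, evStart) → (Retreat, A_WAIT)
event = evDone selects (Recover, A_WAIT)

mode=Recover action=A_WAIT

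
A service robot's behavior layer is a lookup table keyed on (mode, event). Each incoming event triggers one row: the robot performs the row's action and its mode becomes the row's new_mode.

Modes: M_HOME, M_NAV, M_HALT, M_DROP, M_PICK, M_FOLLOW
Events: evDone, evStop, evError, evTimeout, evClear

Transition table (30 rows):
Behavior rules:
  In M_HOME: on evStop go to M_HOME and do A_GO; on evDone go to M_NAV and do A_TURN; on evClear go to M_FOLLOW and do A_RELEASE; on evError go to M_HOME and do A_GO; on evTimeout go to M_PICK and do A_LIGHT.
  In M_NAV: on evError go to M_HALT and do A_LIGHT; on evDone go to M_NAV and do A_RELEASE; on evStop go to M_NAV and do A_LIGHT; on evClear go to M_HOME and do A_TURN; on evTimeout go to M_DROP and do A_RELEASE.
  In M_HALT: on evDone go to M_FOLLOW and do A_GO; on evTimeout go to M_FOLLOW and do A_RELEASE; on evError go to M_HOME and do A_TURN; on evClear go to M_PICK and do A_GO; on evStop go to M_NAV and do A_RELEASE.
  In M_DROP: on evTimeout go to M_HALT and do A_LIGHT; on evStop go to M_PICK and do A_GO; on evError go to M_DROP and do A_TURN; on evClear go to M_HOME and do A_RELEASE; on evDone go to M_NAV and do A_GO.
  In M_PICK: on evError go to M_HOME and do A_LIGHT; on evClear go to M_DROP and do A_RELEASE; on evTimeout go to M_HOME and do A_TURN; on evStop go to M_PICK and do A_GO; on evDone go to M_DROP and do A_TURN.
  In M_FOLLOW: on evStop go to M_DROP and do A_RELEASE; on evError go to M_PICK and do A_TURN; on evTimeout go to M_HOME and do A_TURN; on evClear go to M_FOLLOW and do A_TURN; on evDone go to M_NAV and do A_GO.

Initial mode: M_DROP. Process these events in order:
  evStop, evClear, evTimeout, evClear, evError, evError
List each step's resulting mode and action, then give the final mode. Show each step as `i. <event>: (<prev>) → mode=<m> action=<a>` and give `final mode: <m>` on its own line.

1. evStop: (M_DROP) → mode=M_PICK action=A_GO
2. evClear: (M_PICK) → mode=M_DROP action=A_RELEASE
3. evTimeout: (M_DROP) → mode=M_HALT action=A_LIGHT
4. evClear: (M_HALT) → mode=M_PICK action=A_GO
5. evError: (M_PICK) → mode=M_HOME action=A_LIGHT
6. evError: (M_HOME) → mode=M_HOME action=A_GO

final mode: M_HOME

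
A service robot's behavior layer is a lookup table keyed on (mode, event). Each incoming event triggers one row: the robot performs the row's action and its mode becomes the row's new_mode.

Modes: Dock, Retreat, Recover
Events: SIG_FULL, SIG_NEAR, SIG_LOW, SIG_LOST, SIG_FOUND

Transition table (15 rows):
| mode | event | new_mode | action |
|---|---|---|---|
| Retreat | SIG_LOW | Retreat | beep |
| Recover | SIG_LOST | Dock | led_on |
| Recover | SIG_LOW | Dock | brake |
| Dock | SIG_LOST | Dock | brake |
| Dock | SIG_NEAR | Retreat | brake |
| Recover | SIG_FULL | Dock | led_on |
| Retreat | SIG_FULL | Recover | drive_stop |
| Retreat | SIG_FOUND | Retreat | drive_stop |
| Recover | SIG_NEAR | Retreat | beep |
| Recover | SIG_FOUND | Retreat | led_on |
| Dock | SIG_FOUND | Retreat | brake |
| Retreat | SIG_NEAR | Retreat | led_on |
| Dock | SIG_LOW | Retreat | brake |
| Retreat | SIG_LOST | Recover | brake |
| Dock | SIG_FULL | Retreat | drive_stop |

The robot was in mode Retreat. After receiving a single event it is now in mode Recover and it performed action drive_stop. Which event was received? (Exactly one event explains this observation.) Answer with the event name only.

SIG_FULL

try SIG_FULL: (Retreat, SIG_FULL) → (Recover, drive_stop)  ← matches
try SIG_NEAR: (Retreat, SIG_NEAR) → (Retreat, led_on)
try SIG_LOW: (Retreat, SIG_LOW) → (Retreat, beep)
try SIG_LOST: (Retreat, SIG_LOST) → (Recover, brake)
try SIG_FOUND: (Retreat, SIG_FOUND) → (Retreat, drive_stop)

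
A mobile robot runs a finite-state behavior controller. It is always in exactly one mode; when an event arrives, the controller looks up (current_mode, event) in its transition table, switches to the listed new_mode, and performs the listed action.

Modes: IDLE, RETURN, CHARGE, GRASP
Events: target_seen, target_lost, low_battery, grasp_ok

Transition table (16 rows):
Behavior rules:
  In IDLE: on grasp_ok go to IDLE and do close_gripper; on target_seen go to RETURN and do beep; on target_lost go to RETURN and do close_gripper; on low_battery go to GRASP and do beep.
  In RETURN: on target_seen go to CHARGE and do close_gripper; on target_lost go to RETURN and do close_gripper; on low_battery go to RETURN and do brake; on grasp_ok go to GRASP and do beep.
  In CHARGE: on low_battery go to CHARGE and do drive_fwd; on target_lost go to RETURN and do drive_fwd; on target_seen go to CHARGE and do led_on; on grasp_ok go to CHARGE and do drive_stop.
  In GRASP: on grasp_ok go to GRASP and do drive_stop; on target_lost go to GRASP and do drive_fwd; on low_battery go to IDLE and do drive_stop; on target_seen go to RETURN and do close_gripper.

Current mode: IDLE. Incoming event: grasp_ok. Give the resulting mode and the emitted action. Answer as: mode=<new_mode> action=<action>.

mode=IDLE action=close_gripper

current mode = IDLE; filter table to that mode:
  (IDLE, grasp_ok) → (IDLE, close_gripper)  ← event matches
  (IDLE, target_seen) → (RETURN, beep)
  (IDLE, target_lost) → (RETURN, close_gripper)
  (IDLE, low_battery) → (GRASP, beep)
event = grasp_ok selects (IDLE, close_gripper)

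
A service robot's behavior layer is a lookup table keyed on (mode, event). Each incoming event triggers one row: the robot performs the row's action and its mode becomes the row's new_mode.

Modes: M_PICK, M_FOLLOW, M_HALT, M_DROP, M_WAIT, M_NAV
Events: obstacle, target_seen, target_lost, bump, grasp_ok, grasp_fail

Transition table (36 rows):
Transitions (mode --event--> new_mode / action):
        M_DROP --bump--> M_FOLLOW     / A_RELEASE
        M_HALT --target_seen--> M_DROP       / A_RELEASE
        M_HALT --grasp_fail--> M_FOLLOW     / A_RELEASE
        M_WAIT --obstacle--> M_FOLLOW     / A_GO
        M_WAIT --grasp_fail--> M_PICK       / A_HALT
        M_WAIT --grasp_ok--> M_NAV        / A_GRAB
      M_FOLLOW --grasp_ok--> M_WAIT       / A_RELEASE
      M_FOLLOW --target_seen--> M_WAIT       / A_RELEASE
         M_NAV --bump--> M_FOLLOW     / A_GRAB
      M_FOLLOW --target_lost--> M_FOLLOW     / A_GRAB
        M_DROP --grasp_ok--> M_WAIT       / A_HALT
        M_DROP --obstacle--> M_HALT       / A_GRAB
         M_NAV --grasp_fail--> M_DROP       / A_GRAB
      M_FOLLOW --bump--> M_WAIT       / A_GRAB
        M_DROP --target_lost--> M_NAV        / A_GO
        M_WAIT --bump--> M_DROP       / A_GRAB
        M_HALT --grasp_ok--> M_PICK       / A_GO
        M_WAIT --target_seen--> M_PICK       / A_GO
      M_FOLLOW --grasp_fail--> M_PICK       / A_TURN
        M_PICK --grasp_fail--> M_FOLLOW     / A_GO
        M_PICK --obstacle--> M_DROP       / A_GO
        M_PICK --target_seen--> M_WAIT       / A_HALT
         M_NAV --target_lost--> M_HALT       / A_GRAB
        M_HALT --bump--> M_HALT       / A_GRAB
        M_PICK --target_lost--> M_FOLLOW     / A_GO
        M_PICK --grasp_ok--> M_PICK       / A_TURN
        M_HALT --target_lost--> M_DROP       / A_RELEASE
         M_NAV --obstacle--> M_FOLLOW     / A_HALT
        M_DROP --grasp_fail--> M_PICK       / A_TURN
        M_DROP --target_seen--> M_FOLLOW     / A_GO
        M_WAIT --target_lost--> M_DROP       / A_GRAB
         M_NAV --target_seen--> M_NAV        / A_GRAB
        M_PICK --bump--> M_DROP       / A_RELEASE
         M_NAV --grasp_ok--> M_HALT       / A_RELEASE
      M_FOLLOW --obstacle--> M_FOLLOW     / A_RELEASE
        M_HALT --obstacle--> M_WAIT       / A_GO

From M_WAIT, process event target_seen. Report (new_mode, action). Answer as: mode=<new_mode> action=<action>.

mode=M_PICK action=A_GO

current mode = M_WAIT; filter table to that mode:
  (M_WAIT, obstacle) → (M_FOLLOW, A_GO)
  (M_WAIT, grasp_fail) → (M_PICK, A_HALT)
  (M_WAIT, grasp_ok) → (M_NAV, A_GRAB)
  (M_WAIT, bump) → (M_DROP, A_GRAB)
  (M_WAIT, target_seen) → (M_PICK, A_GO)  ← event matches
  (M_WAIT, target_lost) → (M_DROP, A_GRAB)
event = target_seen selects (M_PICK, A_GO)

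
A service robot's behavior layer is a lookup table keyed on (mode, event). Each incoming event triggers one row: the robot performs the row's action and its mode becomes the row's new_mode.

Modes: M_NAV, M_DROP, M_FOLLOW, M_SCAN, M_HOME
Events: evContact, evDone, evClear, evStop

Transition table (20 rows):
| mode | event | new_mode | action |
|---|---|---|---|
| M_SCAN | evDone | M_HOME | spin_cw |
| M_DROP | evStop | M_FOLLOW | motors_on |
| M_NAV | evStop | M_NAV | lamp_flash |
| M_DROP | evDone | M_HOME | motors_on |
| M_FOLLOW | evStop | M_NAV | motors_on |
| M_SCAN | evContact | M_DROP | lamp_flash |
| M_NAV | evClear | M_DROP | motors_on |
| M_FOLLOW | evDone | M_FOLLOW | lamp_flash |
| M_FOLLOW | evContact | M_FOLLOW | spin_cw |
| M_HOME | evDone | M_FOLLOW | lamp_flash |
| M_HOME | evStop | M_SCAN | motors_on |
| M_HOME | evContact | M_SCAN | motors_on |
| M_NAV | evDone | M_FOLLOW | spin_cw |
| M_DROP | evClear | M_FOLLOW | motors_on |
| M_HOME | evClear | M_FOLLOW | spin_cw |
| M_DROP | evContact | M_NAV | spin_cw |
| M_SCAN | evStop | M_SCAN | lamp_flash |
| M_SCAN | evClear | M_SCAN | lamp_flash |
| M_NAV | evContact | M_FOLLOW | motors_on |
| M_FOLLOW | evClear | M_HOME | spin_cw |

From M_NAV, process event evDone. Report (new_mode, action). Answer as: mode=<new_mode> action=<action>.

current mode = M_NAV; filter table to that mode:
  (M_NAV, evStop) → (M_NAV, lamp_flash)
  (M_NAV, evClear) → (M_DROP, motors_on)
  (M_NAV, evDone) → (M_FOLLOW, spin_cw)  ← event matches
  (M_NAV, evContact) → (M_FOLLOW, motors_on)
event = evDone selects (M_FOLLOW, spin_cw)

mode=M_FOLLOW action=spin_cw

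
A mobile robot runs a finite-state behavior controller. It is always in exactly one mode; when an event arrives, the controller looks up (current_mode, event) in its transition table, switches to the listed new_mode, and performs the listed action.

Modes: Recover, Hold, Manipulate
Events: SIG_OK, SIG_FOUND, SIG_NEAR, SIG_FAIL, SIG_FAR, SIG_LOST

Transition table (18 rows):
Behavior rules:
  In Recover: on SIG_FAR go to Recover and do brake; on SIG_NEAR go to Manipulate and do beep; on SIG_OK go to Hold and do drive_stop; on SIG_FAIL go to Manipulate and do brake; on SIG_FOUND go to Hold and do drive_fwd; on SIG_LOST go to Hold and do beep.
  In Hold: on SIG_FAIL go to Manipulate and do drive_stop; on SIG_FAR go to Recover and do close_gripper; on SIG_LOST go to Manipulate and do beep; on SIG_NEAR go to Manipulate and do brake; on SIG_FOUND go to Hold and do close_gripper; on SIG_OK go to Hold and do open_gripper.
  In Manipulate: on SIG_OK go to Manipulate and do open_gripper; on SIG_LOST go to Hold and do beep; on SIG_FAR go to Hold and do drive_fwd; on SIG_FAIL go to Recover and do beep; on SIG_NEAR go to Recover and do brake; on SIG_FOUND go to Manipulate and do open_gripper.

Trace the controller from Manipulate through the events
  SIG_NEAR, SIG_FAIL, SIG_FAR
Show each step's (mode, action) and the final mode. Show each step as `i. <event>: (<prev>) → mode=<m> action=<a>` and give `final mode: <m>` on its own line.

1. SIG_NEAR: (Manipulate) → mode=Recover action=brake
2. SIG_FAIL: (Recover) → mode=Manipulate action=brake
3. SIG_FAR: (Manipulate) → mode=Hold action=drive_fwd

final mode: Hold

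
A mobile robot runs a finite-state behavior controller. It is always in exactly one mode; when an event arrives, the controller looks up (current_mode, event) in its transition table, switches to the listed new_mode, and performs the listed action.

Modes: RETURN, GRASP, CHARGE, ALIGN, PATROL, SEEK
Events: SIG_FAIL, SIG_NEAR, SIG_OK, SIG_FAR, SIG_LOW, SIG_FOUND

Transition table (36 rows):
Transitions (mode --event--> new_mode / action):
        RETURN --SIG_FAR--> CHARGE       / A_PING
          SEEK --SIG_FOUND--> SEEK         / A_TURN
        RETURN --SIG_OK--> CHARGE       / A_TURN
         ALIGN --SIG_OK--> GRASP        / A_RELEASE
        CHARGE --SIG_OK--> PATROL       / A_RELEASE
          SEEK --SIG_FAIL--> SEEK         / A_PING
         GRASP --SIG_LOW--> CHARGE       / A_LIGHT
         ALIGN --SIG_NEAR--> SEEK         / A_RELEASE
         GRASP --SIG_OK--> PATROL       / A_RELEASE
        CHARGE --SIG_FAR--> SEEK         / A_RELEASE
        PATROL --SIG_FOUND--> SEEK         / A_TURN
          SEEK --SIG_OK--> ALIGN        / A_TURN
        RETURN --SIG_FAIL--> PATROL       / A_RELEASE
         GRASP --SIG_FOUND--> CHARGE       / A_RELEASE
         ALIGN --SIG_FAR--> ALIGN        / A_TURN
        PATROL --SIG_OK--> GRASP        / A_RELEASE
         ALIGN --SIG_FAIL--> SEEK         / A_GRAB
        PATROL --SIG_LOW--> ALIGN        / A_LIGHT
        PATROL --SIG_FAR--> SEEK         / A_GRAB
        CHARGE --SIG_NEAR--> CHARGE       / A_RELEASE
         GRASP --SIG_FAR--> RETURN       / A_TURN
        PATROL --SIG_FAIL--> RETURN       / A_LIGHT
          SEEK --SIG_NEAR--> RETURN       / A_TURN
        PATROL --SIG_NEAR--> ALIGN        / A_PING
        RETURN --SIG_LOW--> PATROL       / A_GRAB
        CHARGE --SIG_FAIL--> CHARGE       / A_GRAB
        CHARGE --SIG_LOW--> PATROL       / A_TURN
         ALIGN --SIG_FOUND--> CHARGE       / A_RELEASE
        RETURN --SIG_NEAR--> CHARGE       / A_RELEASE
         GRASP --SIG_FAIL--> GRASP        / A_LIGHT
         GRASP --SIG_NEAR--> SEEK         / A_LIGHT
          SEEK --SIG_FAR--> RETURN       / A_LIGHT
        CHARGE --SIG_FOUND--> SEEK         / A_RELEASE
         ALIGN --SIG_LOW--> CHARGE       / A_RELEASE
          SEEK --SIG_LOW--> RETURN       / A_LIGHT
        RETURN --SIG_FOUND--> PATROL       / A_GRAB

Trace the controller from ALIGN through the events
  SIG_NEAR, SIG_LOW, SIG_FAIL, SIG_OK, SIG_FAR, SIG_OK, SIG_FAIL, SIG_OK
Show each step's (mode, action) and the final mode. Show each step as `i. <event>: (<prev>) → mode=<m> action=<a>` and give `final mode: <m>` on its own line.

1. SIG_NEAR: (ALIGN) → mode=SEEK action=A_RELEASE
2. SIG_LOW: (SEEK) → mode=RETURN action=A_LIGHT
3. SIG_FAIL: (RETURN) → mode=PATROL action=A_RELEASE
4. SIG_OK: (PATROL) → mode=GRASP action=A_RELEASE
5. SIG_FAR: (GRASP) → mode=RETURN action=A_TURN
6. SIG_OK: (RETURN) → mode=CHARGE action=A_TURN
7. SIG_FAIL: (CHARGE) → mode=CHARGE action=A_GRAB
8. SIG_OK: (CHARGE) → mode=PATROL action=A_RELEASE

final mode: PATROL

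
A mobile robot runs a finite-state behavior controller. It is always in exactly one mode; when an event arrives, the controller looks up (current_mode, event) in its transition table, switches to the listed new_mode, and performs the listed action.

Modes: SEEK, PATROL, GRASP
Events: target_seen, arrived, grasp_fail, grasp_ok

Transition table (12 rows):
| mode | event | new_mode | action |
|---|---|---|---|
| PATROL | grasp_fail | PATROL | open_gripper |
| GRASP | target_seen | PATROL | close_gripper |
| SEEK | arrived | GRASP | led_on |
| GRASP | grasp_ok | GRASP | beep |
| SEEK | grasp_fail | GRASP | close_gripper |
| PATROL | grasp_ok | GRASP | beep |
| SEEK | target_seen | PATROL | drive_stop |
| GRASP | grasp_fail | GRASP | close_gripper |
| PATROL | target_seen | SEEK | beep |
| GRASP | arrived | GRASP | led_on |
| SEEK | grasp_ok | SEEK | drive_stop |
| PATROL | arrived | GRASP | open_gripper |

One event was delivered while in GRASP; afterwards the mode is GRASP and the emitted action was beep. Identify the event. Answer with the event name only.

grasp_ok

try target_seen: (GRASP, target_seen) → (PATROL, close_gripper)
try arrived: (GRASP, arrived) → (GRASP, led_on)
try grasp_fail: (GRASP, grasp_fail) → (GRASP, close_gripper)
try grasp_ok: (GRASP, grasp_ok) → (GRASP, beep)  ← matches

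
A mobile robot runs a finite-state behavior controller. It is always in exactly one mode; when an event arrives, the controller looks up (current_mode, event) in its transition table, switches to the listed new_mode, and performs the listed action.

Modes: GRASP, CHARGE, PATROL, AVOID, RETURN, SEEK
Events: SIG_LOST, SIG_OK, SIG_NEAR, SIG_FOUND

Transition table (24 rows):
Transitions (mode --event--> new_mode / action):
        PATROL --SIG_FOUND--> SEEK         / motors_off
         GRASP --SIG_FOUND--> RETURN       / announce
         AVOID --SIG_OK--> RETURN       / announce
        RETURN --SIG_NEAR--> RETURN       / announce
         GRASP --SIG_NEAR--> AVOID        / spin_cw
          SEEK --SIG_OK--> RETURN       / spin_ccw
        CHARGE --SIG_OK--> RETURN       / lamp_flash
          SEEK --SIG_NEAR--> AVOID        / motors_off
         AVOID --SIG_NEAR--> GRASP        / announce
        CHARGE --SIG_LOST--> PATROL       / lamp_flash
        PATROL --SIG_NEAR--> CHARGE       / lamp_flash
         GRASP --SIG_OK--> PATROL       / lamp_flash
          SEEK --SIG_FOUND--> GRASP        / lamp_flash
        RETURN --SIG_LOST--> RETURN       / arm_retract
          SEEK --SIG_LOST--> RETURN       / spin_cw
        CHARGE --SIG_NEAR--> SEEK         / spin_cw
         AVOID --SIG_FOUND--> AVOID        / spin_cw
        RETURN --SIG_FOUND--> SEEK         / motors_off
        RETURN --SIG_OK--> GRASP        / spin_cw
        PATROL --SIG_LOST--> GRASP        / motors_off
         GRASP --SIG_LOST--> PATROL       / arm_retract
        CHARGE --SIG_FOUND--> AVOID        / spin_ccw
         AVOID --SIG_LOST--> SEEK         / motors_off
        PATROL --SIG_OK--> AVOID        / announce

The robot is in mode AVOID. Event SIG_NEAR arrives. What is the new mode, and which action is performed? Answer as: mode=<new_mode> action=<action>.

current mode = AVOID; filter table to that mode:
  (AVOID, SIG_OK) → (RETURN, announce)
  (AVOID, SIG_NEAR) → (GRASP, announce)  ← event matches
  (AVOID, SIG_FOUND) → (AVOID, spin_cw)
  (AVOID, SIG_LOST) → (SEEK, motors_off)
event = SIG_NEAR selects (GRASP, announce)

mode=GRASP action=announce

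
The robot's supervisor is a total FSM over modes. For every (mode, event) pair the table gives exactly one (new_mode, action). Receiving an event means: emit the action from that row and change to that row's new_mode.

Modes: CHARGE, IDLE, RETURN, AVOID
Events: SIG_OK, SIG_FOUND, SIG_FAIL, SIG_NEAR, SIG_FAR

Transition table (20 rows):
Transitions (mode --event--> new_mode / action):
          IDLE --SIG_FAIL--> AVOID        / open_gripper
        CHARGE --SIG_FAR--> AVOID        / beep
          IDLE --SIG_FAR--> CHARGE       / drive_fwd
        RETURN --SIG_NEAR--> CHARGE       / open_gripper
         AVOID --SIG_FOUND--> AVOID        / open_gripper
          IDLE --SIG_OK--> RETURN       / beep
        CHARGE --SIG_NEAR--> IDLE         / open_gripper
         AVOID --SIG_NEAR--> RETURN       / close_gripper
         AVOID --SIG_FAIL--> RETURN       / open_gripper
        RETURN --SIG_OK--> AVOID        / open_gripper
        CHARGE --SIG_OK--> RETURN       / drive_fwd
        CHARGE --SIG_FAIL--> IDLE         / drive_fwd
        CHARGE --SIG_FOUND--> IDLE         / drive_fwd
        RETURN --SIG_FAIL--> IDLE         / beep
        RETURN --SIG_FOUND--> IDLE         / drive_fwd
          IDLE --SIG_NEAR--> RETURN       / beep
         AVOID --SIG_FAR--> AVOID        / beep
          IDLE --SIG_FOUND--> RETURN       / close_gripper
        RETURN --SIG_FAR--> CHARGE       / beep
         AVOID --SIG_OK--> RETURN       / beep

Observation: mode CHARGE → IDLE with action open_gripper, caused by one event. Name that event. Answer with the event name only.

SIG_NEAR

try SIG_OK: (CHARGE, SIG_OK) → (RETURN, drive_fwd)
try SIG_FOUND: (CHARGE, SIG_FOUND) → (IDLE, drive_fwd)
try SIG_FAIL: (CHARGE, SIG_FAIL) → (IDLE, drive_fwd)
try SIG_NEAR: (CHARGE, SIG_NEAR) → (IDLE, open_gripper)  ← matches
try SIG_FAR: (CHARGE, SIG_FAR) → (AVOID, beep)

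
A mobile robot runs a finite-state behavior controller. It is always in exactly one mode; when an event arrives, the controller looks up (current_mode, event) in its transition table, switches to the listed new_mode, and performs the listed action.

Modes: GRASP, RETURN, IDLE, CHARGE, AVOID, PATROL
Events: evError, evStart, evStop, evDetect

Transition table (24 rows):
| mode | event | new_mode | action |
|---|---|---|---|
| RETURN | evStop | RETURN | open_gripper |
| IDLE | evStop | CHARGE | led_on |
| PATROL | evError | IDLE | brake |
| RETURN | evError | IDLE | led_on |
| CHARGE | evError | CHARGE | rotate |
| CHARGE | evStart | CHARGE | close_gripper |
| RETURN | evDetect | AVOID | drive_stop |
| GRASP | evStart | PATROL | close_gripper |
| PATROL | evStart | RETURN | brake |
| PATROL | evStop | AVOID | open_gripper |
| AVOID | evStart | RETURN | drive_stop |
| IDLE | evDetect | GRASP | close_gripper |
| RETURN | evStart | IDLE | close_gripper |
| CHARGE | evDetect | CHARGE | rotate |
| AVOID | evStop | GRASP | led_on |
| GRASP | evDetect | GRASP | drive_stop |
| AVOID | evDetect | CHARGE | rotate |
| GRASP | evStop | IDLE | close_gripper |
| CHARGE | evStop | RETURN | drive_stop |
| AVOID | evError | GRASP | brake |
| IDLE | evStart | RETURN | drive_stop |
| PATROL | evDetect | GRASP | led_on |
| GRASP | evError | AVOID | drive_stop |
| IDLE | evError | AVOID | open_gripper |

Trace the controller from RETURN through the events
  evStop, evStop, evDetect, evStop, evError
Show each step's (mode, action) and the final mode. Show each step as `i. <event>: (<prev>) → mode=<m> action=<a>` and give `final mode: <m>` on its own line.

final mode: AVOID

1. evStop: (RETURN) → mode=RETURN action=open_gripper
2. evStop: (RETURN) → mode=RETURN action=open_gripper
3. evDetect: (RETURN) → mode=AVOID action=drive_stop
4. evStop: (AVOID) → mode=GRASP action=led_on
5. evError: (GRASP) → mode=AVOID action=drive_stop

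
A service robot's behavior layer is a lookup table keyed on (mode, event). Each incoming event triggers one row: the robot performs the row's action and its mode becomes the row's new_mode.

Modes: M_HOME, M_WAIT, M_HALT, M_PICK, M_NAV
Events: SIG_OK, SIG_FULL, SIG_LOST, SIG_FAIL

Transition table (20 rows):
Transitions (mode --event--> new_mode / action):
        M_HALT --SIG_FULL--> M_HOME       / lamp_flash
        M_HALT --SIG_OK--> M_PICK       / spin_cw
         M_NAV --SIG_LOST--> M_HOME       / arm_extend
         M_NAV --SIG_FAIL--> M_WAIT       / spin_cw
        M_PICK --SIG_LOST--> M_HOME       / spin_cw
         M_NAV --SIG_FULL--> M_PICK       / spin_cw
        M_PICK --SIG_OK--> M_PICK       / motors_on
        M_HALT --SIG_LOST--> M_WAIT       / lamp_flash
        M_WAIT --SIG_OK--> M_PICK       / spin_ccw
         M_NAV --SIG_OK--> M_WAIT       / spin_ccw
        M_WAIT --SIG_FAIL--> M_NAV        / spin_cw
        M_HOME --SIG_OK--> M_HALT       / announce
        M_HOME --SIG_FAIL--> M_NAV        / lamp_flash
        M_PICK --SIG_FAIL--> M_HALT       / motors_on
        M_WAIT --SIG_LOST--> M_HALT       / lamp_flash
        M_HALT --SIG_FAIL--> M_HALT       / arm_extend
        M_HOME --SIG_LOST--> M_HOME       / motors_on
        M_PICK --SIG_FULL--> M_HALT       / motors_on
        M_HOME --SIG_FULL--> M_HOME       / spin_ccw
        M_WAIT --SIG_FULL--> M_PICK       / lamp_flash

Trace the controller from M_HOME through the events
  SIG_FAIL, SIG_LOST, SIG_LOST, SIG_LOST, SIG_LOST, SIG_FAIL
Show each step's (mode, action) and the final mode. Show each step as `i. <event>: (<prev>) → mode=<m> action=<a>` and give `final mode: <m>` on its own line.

final mode: M_NAV

1. SIG_FAIL: (M_HOME) → mode=M_NAV action=lamp_flash
2. SIG_LOST: (M_NAV) → mode=M_HOME action=arm_extend
3. SIG_LOST: (M_HOME) → mode=M_HOME action=motors_on
4. SIG_LOST: (M_HOME) → mode=M_HOME action=motors_on
5. SIG_LOST: (M_HOME) → mode=M_HOME action=motors_on
6. SIG_FAIL: (M_HOME) → mode=M_NAV action=lamp_flash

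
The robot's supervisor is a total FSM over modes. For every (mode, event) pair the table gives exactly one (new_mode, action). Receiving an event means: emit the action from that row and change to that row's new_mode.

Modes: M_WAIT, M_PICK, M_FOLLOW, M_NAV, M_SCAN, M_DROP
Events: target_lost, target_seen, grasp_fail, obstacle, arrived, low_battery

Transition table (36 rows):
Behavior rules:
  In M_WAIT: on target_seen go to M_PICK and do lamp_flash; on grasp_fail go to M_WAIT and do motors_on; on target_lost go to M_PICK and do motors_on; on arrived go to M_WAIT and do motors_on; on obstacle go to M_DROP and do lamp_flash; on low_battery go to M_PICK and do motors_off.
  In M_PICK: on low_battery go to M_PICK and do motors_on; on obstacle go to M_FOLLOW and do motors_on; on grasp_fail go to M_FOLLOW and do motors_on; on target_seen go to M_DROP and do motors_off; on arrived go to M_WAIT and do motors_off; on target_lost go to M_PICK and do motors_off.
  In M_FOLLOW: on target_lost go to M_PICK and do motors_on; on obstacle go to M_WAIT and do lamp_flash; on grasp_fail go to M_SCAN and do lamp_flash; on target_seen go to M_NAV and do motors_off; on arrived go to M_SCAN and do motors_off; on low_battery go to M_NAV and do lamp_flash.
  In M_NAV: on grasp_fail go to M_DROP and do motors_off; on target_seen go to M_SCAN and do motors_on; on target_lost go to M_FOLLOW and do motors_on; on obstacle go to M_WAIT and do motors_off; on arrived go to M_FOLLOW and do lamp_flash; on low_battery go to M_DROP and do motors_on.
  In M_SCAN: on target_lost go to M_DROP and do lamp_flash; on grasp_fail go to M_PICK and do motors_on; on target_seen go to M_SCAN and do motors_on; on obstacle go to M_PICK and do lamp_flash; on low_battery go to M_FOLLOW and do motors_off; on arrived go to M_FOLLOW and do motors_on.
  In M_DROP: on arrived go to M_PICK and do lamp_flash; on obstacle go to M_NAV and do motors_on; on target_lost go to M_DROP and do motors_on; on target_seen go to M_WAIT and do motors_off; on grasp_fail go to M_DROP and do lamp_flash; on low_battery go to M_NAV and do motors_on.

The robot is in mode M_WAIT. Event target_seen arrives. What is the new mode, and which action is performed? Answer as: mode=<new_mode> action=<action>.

mode=M_PICK action=lamp_flash

current mode = M_WAIT; filter table to that mode:
  (M_WAIT, target_seen) → (M_PICK, lamp_flash)  ← event matches
  (M_WAIT, grasp_fail) → (M_WAIT, motors_on)
  (M_WAIT, target_lost) → (M_PICK, motors_on)
  (M_WAIT, arrived) → (M_WAIT, motors_on)
  (M_WAIT, obstacle) → (M_DROP, lamp_flash)
  (M_WAIT, low_battery) → (M_PICK, motors_off)
event = target_seen selects (M_PICK, lamp_flash)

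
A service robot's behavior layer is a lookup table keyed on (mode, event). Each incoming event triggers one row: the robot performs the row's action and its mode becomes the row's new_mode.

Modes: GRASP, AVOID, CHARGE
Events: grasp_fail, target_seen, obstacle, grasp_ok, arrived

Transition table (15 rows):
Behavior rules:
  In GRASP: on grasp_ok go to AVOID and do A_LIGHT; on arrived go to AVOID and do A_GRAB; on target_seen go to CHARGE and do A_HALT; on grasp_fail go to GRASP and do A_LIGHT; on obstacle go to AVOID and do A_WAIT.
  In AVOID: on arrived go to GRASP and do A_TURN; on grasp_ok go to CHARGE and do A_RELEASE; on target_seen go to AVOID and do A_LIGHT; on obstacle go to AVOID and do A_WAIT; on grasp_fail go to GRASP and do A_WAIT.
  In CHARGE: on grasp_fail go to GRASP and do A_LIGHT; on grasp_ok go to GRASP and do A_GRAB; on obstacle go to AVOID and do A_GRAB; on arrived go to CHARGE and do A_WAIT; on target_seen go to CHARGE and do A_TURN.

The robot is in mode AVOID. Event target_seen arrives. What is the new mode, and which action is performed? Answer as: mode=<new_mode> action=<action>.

mode=AVOID action=A_LIGHT

current mode = AVOID; filter table to that mode:
  (AVOID, arrived) → (GRASP, A_TURN)
  (AVOID, grasp_ok) → (CHARGE, A_RELEASE)
  (AVOID, target_seen) → (AVOID, A_LIGHT)  ← event matches
  (AVOID, obstacle) → (AVOID, A_WAIT)
  (AVOID, grasp_fail) → (GRASP, A_WAIT)
event = target_seen selects (AVOID, A_LIGHT)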